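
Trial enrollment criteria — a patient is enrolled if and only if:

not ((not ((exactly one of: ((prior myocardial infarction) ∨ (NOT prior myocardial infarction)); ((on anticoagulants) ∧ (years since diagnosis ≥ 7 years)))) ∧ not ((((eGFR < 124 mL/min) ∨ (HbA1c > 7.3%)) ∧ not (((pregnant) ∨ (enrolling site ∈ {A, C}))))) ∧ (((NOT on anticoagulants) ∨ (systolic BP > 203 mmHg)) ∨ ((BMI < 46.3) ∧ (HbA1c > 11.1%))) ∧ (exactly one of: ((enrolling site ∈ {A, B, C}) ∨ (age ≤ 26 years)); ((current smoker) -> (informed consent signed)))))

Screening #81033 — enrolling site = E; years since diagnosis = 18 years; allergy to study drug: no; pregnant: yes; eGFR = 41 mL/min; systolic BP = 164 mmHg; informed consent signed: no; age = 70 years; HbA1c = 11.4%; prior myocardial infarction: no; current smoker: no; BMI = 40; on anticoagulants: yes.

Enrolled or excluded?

Excluded

Atomic conditions:
  prior myocardial infarction: no → false
  NOT prior myocardial infarction: no → true
  on anticoagulants: yes → true
  years since diagnosis ≥ 7 years: 18 ≥ 7 is true
  eGFR < 124 mL/min: 41 < 124 is true
  HbA1c > 7.3%: 11.4 > 7.3 is true
  pregnant: yes → true
  enrolling site ∈ {A, C}: E is not in the set → false
  NOT on anticoagulants: yes → false
  systolic BP > 203 mmHg: 164 > 203 is false
  BMI < 46.3: 40 < 46.3 is true
  HbA1c > 11.1%: 11.4 > 11.1 is true
  enrolling site ∈ {A, B, C}: E is not in the set → false
  age ≤ 26 years: 70 ≤ 26 is false
  current smoker: no → false
  informed consent signed: no → false
Combine:
[1.1.1.1] false OR true = true
[1.1.1.2] true AND true = true
[1.1.1] exactly-one(true, true) = false
[1.1] NOT false = true
[1.2.1.1] true OR true = true
[1.2.1.2.1] true OR false = true
[1.2.1.2] NOT true = false
[1.2.1] true AND false = false
[1.2] NOT false = true
[1.3.1] false OR false = false
[1.3.2] true AND true = true
[1.3] false OR true = true
[1.4.1] false OR false = false
[1.4.2] false → false (antecedent false ⇒ implication holds) = true
[1.4] exactly-one(false, true) = true
[1] true AND true AND true AND true = true
[root] NOT true = false
Overall: false → excluded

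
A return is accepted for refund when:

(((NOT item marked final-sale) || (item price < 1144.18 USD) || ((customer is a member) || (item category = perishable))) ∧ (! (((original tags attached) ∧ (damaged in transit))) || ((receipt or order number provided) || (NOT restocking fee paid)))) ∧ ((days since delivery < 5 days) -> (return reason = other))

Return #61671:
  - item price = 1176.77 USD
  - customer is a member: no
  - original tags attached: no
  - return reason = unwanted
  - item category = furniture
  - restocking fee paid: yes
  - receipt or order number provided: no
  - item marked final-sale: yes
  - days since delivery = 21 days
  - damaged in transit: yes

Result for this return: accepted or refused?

Atomic conditions:
  NOT item marked final-sale: yes → false
  item price < 1144.18 USD: 1176.77 < 1144.18 is false
  customer is a member: no → false
  item category = perishable: furniture == perishable is false
  original tags attached: no → false
  damaged in transit: yes → true
  receipt or order number provided: no → false
  NOT restocking fee paid: yes → false
  days since delivery < 5 days: 21 < 5 is false
  return reason = other: unwanted == other is false
Combine:
[1.1.3] false OR false = false
[1.1] false OR false OR false = false
[1.2.1.1] false AND true = false
[1.2.1] NOT false = true
[1.2.2] false OR false = false
[1.2] true OR false = true
[1] false AND true = false
[2] false → false (antecedent false ⇒ implication holds) = true
[root] false AND true = false
Overall: false → refused

Refused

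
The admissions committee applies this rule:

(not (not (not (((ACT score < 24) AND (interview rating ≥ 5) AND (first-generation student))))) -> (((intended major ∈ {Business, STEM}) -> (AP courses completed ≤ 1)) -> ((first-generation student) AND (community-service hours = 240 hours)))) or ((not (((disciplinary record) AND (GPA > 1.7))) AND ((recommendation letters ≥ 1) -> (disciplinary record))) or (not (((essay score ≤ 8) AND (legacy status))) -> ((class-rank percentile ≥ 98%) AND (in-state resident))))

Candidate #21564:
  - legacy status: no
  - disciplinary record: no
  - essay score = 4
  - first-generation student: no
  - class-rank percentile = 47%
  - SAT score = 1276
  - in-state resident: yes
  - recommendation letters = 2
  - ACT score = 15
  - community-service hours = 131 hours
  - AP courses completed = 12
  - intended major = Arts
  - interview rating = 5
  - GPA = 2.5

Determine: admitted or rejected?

Atomic conditions:
  ACT score < 24: 15 < 24 is true
  interview rating ≥ 5: 5 ≥ 5 is true
  first-generation student: no → false
  intended major ∈ {Business, STEM}: Arts is not in the set → false
  AP courses completed ≤ 1: 12 ≤ 1 is false
  community-service hours = 240 hours: 131 == 240 is false
  disciplinary record: no → false
  GPA > 1.7: 2.5 > 1.7 is true
  recommendation letters ≥ 1: 2 ≥ 1 is true
  essay score ≤ 8: 4 ≤ 8 is true
  legacy status: no → false
  class-rank percentile ≥ 98%: 47 ≥ 98 is false
  in-state resident: yes → true
Combine:
[1.1.1.1.1] true AND true AND false = false
[1.1.1.1] NOT false = true
[1.1.1] NOT true = false
[1.1] NOT false = true
[1.2.1] false → false (antecedent false ⇒ implication holds) = true
[1.2.2] false AND false = false
[1.2] true → false = false
[1] true → false = false
[2.1.1.1] false AND true = false
[2.1.1] NOT false = true
[2.1.2] true → false = false
[2.1] true AND false = false
[2.2.1.1] true AND false = false
[2.2.1] NOT false = true
[2.2.2] false AND true = false
[2.2] true → false = false
[2] false OR false = false
[root] false OR false = false
Overall: false → rejected

Rejected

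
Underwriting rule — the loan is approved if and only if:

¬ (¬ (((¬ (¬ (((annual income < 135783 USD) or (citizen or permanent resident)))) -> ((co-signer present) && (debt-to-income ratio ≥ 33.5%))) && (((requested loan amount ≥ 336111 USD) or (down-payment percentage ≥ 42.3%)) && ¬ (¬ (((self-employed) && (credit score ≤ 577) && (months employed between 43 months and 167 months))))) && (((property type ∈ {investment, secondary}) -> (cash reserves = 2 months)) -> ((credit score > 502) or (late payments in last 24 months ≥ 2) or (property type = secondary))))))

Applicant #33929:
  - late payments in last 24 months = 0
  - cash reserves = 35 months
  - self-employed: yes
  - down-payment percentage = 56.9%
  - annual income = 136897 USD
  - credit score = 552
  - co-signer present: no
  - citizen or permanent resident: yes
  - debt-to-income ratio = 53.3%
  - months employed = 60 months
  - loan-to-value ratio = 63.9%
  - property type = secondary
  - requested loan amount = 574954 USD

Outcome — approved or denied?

Denied

Atomic conditions:
  annual income < 135783 USD: 136897 < 135783 is false
  citizen or permanent resident: yes → true
  co-signer present: no → false
  debt-to-income ratio ≥ 33.5%: 53.3 ≥ 33.5 is true
  requested loan amount ≥ 336111 USD: 574954 ≥ 336111 is true
  down-payment percentage ≥ 42.3%: 56.9 ≥ 42.3 is true
  self-employed: yes → true
  credit score ≤ 577: 552 ≤ 577 is true
  months employed between 43 months and 167 months: 60 in [43, 167] is true
  property type ∈ {investment, secondary}: secondary is in the set → true
  cash reserves = 2 months: 35 == 2 is false
  credit score > 502: 552 > 502 is true
  late payments in last 24 months ≥ 2: 0 ≥ 2 is false
  property type = secondary: secondary == secondary is true
Combine:
[1.1.1.1.1.1] false OR true = true
[1.1.1.1.1] NOT true = false
[1.1.1.1] NOT false = true
[1.1.1.2] false AND true = false
[1.1.1] true → false = false
[1.1.2.1] true OR true = true
[1.1.2.2.1.1] true AND true AND true = true
[1.1.2.2.1] NOT true = false
[1.1.2.2] NOT false = true
[1.1.2] true AND true = true
[1.1.3.1] true → false = false
[1.1.3.2] true OR false OR true = true
[1.1.3] false → true (antecedent false ⇒ implication holds) = true
[1.1] false AND true AND true = false
[1] NOT false = true
[root] NOT true = false
Overall: false → denied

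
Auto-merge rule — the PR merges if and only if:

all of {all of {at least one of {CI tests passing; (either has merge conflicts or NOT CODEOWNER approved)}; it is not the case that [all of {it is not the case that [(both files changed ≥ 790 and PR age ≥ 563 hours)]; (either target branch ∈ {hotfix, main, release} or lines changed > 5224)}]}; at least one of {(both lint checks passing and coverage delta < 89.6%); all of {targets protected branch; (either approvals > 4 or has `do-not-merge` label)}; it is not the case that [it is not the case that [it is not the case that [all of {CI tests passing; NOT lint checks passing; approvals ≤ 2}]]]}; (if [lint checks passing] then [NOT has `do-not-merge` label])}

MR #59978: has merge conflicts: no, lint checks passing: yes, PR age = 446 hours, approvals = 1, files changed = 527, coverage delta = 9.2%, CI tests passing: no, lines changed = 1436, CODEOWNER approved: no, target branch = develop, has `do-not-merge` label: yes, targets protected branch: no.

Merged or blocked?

Atomic conditions:
  CI tests passing: no → false
  has merge conflicts: no → false
  NOT CODEOWNER approved: no → true
  files changed ≥ 790: 527 ≥ 790 is false
  PR age ≥ 563 hours: 446 ≥ 563 is false
  target branch ∈ {hotfix, main, release}: develop is not in the set → false
  lines changed > 5224: 1436 > 5224 is false
  lint checks passing: yes → true
  coverage delta < 89.6%: 9.2 < 89.6 is true
  targets protected branch: no → false
  approvals > 4: 1 > 4 is false
  has `do-not-merge` label: yes → true
  NOT lint checks passing: yes → false
  approvals ≤ 2: 1 ≤ 2 is true
  NOT has `do-not-merge` label: yes → false
Combine:
[1.1.2] false OR true = true
[1.1] false OR true = true
[1.2.1.1.1] false AND false = false
[1.2.1.1] NOT false = true
[1.2.1.2] false OR false = false
[1.2.1] true AND false = false
[1.2] NOT false = true
[1] true AND true = true
[2.1] true AND true = true
[2.2.2] false OR true = true
[2.2] false AND true = false
[2.3.1.1.1] false AND false AND true = false
[2.3.1.1] NOT false = true
[2.3.1] NOT true = false
[2.3] NOT false = true
[2] true OR false OR true = true
[3] true → false = false
[root] true AND true AND false = false
Overall: false → blocked

Blocked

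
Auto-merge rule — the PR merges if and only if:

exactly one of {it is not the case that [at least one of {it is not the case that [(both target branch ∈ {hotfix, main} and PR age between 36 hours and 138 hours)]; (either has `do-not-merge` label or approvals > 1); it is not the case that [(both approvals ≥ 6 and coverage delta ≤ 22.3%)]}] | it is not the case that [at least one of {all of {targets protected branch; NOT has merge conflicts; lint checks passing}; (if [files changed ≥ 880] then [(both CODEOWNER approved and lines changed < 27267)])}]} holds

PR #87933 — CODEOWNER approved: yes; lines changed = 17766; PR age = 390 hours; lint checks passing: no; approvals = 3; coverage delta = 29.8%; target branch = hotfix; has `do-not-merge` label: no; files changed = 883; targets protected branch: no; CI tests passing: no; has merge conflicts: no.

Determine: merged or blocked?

Atomic conditions:
  target branch ∈ {hotfix, main}: hotfix is in the set → true
  PR age between 36 hours and 138 hours: 390 in [36, 138] is false
  has `do-not-merge` label: no → false
  approvals > 1: 3 > 1 is true
  approvals ≥ 6: 3 ≥ 6 is false
  coverage delta ≤ 22.3%: 29.8 ≤ 22.3 is false
  targets protected branch: no → false
  NOT has merge conflicts: no → true
  lint checks passing: no → false
  files changed ≥ 880: 883 ≥ 880 is true
  CODEOWNER approved: yes → true
  lines changed < 27267: 17766 < 27267 is true
Combine:
[1.1.1.1] true AND false = false
[1.1.1] NOT false = true
[1.1.2] false OR true = true
[1.1.3.1] false AND false = false
[1.1.3] NOT false = true
[1.1] true OR true OR true = true
[1] NOT true = false
[2.1.1] false AND true AND false = false
[2.1.2.2] true AND true = true
[2.1.2] true → true = true
[2.1] false OR true = true
[2] NOT true = false
[root] exactly-one(false, false) = false
Overall: false → blocked

Blocked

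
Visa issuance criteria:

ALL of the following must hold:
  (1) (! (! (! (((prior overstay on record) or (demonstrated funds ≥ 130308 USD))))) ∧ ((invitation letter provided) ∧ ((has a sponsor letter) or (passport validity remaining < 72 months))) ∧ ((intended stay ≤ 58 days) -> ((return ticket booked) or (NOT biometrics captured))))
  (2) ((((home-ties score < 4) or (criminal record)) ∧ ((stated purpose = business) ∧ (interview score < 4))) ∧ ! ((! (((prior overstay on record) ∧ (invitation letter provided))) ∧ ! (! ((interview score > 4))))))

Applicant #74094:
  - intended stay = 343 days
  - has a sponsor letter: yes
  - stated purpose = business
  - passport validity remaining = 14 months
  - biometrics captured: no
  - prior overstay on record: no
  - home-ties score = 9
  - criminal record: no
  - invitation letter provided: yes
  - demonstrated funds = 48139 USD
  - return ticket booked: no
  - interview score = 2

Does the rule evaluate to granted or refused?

Atomic conditions:
  prior overstay on record: no → false
  demonstrated funds ≥ 130308 USD: 48139 ≥ 130308 is false
  invitation letter provided: yes → true
  has a sponsor letter: yes → true
  passport validity remaining < 72 months: 14 < 72 is true
  intended stay ≤ 58 days: 343 ≤ 58 is false
  return ticket booked: no → false
  NOT biometrics captured: no → true
  home-ties score < 4: 9 < 4 is false
  criminal record: no → false
  stated purpose = business: business == business is true
  interview score < 4: 2 < 4 is true
  interview score > 4: 2 > 4 is false
Combine:
[1.1.1.1.1] false OR false = false
[1.1.1.1] NOT false = true
[1.1.1] NOT true = false
[1.1] NOT false = true
[1.2.2] true OR true = true
[1.2] true AND true = true
[1.3.2] false OR true = true
[1.3] false → true (antecedent false ⇒ implication holds) = true
[1] true AND true AND true = true
[2.1.1] false OR false = false
[2.1.2] true AND true = true
[2.1] false AND true = false
[2.2.1.1.1] false AND true = false
[2.2.1.1] NOT false = true
[2.2.1.2.1] NOT false = true
[2.2.1.2] NOT true = false
[2.2.1] true AND false = false
[2.2] NOT false = true
[2] false AND true = false
[root] true AND false = false
Overall: false → refused

Refused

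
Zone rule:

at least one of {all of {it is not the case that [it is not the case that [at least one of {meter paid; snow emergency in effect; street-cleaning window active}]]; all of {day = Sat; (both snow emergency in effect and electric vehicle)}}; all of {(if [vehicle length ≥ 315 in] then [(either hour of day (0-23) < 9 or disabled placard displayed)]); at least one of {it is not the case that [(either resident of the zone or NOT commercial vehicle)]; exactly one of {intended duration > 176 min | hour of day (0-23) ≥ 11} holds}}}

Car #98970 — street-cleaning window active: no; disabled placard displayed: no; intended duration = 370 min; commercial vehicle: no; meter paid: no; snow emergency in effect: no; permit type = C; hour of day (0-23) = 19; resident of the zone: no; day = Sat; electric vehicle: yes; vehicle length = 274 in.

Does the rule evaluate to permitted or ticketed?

Atomic conditions:
  meter paid: no → false
  snow emergency in effect: no → false
  street-cleaning window active: no → false
  day = Sat: Sat == Sat is true
  electric vehicle: yes → true
  vehicle length ≥ 315 in: 274 ≥ 315 is false
  hour of day (0-23) < 9: 19 < 9 is false
  disabled placard displayed: no → false
  resident of the zone: no → false
  NOT commercial vehicle: no → true
  intended duration > 176 min: 370 > 176 is true
  hour of day (0-23) ≥ 11: 19 ≥ 11 is true
Combine:
[1.1.1.1] false OR false OR false = false
[1.1.1] NOT false = true
[1.1] NOT true = false
[1.2.2] false AND true = false
[1.2] true AND false = false
[1] false AND false = false
[2.1.2] false OR false = false
[2.1] false → false (antecedent false ⇒ implication holds) = true
[2.2.1.1] false OR true = true
[2.2.1] NOT true = false
[2.2.2] exactly-one(true, true) = false
[2.2] false OR false = false
[2] true AND false = false
[root] false OR false = false
Overall: false → ticketed

Ticketed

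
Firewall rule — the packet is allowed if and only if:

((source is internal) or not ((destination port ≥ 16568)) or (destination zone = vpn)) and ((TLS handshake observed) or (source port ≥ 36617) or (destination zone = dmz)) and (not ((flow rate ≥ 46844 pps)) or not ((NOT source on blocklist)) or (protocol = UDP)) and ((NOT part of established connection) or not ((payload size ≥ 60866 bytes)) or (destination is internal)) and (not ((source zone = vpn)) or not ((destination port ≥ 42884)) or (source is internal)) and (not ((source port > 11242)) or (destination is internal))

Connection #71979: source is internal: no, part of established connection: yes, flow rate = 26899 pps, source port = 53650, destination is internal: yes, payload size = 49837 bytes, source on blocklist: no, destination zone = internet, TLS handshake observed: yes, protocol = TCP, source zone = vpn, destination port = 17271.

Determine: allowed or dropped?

Dropped

Atomic conditions:
  source is internal: no → false
  destination port ≥ 16568: 17271 ≥ 16568 is true
  destination zone = vpn: internet == vpn is false
  TLS handshake observed: yes → true
  source port ≥ 36617: 53650 ≥ 36617 is true
  destination zone = dmz: internet == dmz is false
  flow rate ≥ 46844 pps: 26899 ≥ 46844 is false
  NOT source on blocklist: no → true
  protocol = UDP: TCP == UDP is false
  NOT part of established connection: yes → false
  payload size ≥ 60866 bytes: 49837 ≥ 60866 is false
  destination is internal: yes → true
  source zone = vpn: vpn == vpn is true
  destination port ≥ 42884: 17271 ≥ 42884 is false
  source port > 11242: 53650 > 11242 is true
Combine:
[1.2] NOT true = false
[1] false OR false OR false = false
[2] true OR true OR false = true
[3.1] NOT false = true
[3.2] NOT true = false
[3] true OR false OR false = true
[4.2] NOT false = true
[4] false OR true OR true = true
[5.1] NOT true = false
[5.2] NOT false = true
[5] false OR true OR false = true
[6.1] NOT true = false
[6] false OR true = true
[root] false AND true AND true AND true AND true AND true = false
Overall: false → dropped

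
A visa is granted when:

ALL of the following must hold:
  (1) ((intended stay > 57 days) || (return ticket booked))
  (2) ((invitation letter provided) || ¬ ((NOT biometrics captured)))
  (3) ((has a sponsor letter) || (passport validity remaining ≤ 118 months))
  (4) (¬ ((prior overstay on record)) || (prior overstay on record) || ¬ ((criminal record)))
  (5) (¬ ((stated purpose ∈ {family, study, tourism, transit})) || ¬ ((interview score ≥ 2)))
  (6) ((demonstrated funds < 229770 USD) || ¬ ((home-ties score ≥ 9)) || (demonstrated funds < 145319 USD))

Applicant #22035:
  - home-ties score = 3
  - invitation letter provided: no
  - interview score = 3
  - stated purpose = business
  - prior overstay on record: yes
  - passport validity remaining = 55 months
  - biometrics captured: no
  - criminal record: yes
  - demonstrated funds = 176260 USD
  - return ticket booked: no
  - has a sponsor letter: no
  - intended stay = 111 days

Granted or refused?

Refused

Atomic conditions:
  intended stay > 57 days: 111 > 57 is true
  return ticket booked: no → false
  invitation letter provided: no → false
  NOT biometrics captured: no → true
  has a sponsor letter: no → false
  passport validity remaining ≤ 118 months: 55 ≤ 118 is true
  prior overstay on record: yes → true
  criminal record: yes → true
  stated purpose ∈ {family, study, tourism, transit}: business is not in the set → false
  interview score ≥ 2: 3 ≥ 2 is true
  demonstrated funds < 229770 USD: 176260 < 229770 is true
  home-ties score ≥ 9: 3 ≥ 9 is false
  demonstrated funds < 145319 USD: 176260 < 145319 is false
Combine:
[1] true OR false = true
[2.2] NOT true = false
[2] false OR false = false
[3] false OR true = true
[4.1] NOT true = false
[4.3] NOT true = false
[4] false OR true OR false = true
[5.1] NOT false = true
[5.2] NOT true = false
[5] true OR false = true
[6.2] NOT false = true
[6] true OR true OR false = true
[root] true AND false AND true AND true AND true AND true = false
Overall: false → refused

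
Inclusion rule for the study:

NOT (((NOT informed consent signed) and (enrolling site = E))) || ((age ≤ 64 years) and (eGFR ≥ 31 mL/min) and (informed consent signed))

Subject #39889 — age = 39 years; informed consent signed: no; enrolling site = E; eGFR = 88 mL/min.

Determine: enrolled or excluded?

Atomic conditions:
  NOT informed consent signed: no → true
  enrolling site = E: E == E is true
  age ≤ 64 years: 39 ≤ 64 is true
  eGFR ≥ 31 mL/min: 88 ≥ 31 is true
  informed consent signed: no → false
Combine:
[1.1] true AND true = true
[1] NOT true = false
[2] true AND true AND false = false
[root] false OR false = false
Overall: false → excluded

Excluded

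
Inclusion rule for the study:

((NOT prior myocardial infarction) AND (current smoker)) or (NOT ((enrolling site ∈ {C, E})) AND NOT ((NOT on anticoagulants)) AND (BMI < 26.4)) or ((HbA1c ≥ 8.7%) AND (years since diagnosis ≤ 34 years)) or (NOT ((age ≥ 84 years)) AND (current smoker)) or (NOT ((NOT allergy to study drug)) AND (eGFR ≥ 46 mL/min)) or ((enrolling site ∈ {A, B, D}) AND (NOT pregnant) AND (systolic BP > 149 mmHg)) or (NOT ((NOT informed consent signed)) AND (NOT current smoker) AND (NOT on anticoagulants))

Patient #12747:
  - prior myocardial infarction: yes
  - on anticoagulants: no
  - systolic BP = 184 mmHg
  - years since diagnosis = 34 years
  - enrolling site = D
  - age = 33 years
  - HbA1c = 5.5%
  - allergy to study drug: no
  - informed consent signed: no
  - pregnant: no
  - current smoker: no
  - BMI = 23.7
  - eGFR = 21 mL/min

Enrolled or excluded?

Atomic conditions:
  NOT prior myocardial infarction: yes → false
  current smoker: no → false
  enrolling site ∈ {C, E}: D is not in the set → false
  NOT on anticoagulants: no → true
  BMI < 26.4: 23.7 < 26.4 is true
  HbA1c ≥ 8.7%: 5.5 ≥ 8.7 is false
  years since diagnosis ≤ 34 years: 34 ≤ 34 is true
  age ≥ 84 years: 33 ≥ 84 is false
  NOT allergy to study drug: no → true
  eGFR ≥ 46 mL/min: 21 ≥ 46 is false
  enrolling site ∈ {A, B, D}: D is in the set → true
  NOT pregnant: no → true
  systolic BP > 149 mmHg: 184 > 149 is true
  NOT informed consent signed: no → true
  NOT current smoker: no → true
Combine:
[1] false AND false = false
[2.1] NOT false = true
[2.2] NOT true = false
[2] true AND false AND true = false
[3] false AND true = false
[4.1] NOT false = true
[4] true AND false = false
[5.1] NOT true = false
[5] false AND false = false
[6] true AND true AND true = true
[7.1] NOT true = false
[7] false AND true AND true = false
[root] false OR false OR false OR false OR false OR true OR false = true
Overall: true → enrolled

Enrolled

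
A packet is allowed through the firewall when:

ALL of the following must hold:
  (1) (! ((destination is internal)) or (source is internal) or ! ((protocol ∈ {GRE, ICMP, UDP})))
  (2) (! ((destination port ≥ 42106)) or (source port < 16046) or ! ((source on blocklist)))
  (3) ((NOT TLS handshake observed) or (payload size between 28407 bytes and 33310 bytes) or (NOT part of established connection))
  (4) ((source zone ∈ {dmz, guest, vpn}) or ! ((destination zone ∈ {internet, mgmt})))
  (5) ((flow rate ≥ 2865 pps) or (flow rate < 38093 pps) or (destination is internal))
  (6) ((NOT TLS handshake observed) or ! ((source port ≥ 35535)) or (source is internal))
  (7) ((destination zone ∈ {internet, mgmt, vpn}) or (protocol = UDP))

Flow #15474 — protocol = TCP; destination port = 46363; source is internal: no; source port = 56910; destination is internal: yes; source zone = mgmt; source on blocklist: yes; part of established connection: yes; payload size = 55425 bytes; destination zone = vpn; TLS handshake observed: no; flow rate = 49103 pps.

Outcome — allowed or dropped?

Atomic conditions:
  destination is internal: yes → true
  source is internal: no → false
  protocol ∈ {GRE, ICMP, UDP}: TCP is not in the set → false
  destination port ≥ 42106: 46363 ≥ 42106 is true
  source port < 16046: 56910 < 16046 is false
  source on blocklist: yes → true
  NOT TLS handshake observed: no → true
  payload size between 28407 bytes and 33310 bytes: 55425 in [28407, 33310] is false
  NOT part of established connection: yes → false
  source zone ∈ {dmz, guest, vpn}: mgmt is not in the set → false
  destination zone ∈ {internet, mgmt}: vpn is not in the set → false
  flow rate ≥ 2865 pps: 49103 ≥ 2865 is true
  flow rate < 38093 pps: 49103 < 38093 is false
  source port ≥ 35535: 56910 ≥ 35535 is true
  destination zone ∈ {internet, mgmt, vpn}: vpn is in the set → true
  protocol = UDP: TCP == UDP is false
Combine:
[1.1] NOT true = false
[1.3] NOT false = true
[1] false OR false OR true = true
[2.1] NOT true = false
[2.3] NOT true = false
[2] false OR false OR false = false
[3] true OR false OR false = true
[4.2] NOT false = true
[4] false OR true = true
[5] true OR false OR true = true
[6.2] NOT true = false
[6] true OR false OR false = true
[7] true OR false = true
[root] true AND false AND true AND true AND true AND true AND true = false
Overall: false → dropped

Dropped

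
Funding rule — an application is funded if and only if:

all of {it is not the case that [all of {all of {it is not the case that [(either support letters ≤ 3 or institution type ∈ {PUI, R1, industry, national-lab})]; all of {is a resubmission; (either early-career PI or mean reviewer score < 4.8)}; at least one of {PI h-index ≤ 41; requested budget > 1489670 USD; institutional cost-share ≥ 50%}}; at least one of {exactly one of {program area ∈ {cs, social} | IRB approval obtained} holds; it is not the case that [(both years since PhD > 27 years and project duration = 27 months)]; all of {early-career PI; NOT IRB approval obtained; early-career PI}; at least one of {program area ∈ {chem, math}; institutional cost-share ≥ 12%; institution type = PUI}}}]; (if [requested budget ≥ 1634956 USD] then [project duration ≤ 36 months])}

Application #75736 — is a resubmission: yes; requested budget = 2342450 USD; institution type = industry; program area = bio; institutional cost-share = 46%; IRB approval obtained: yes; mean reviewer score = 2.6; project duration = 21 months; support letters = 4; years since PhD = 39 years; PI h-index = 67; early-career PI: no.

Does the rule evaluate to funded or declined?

Funded

Atomic conditions:
  support letters ≤ 3: 4 ≤ 3 is false
  institution type ∈ {PUI, R1, industry, national-lab}: industry is in the set → true
  is a resubmission: yes → true
  early-career PI: no → false
  mean reviewer score < 4.8: 2.6 < 4.8 is true
  PI h-index ≤ 41: 67 ≤ 41 is false
  requested budget > 1489670 USD: 2342450 > 1489670 is true
  institutional cost-share ≥ 50%: 46 ≥ 50 is false
  program area ∈ {cs, social}: bio is not in the set → false
  IRB approval obtained: yes → true
  years since PhD > 27 years: 39 > 27 is true
  project duration = 27 months: 21 == 27 is false
  NOT IRB approval obtained: yes → false
  program area ∈ {chem, math}: bio is not in the set → false
  institutional cost-share ≥ 12%: 46 ≥ 12 is true
  institution type = PUI: industry == PUI is false
  requested budget ≥ 1634956 USD: 2342450 ≥ 1634956 is true
  project duration ≤ 36 months: 21 ≤ 36 is true
Combine:
[1.1.1.1.1] false OR true = true
[1.1.1.1] NOT true = false
[1.1.1.2.2] false OR true = true
[1.1.1.2] true AND true = true
[1.1.1.3] false OR true OR false = true
[1.1.1] false AND true AND true = false
[1.1.2.1] exactly-one(false, true) = true
[1.1.2.2.1] true AND false = false
[1.1.2.2] NOT false = true
[1.1.2.3] false AND false AND false = false
[1.1.2.4] false OR true OR false = true
[1.1.2] true OR true OR false OR true = true
[1.1] false AND true = false
[1] NOT false = true
[2] true → true = true
[root] true AND true = true
Overall: true → funded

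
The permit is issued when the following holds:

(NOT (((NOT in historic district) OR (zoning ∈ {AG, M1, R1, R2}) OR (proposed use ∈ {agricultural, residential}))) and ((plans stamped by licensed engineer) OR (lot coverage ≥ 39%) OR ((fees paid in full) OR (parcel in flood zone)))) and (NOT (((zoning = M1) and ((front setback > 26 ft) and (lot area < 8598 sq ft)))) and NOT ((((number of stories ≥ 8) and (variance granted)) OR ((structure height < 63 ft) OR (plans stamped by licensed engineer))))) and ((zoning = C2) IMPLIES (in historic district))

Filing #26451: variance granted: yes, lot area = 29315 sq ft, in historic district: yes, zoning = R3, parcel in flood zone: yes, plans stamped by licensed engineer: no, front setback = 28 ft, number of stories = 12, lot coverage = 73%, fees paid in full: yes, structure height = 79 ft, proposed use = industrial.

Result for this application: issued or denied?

Denied

Atomic conditions:
  NOT in historic district: yes → false
  zoning ∈ {AG, M1, R1, R2}: R3 is not in the set → false
  proposed use ∈ {agricultural, residential}: industrial is not in the set → false
  plans stamped by licensed engineer: no → false
  lot coverage ≥ 39%: 73 ≥ 39 is true
  fees paid in full: yes → true
  parcel in flood zone: yes → true
  zoning = M1: R3 == M1 is false
  front setback > 26 ft: 28 > 26 is true
  lot area < 8598 sq ft: 29315 < 8598 is false
  number of stories ≥ 8: 12 ≥ 8 is true
  variance granted: yes → true
  structure height < 63 ft: 79 < 63 is false
  zoning = C2: R3 == C2 is false
  in historic district: yes → true
Combine:
[1.1.1] false OR false OR false = false
[1.1] NOT false = true
[1.2.3] true OR true = true
[1.2] false OR true OR true = true
[1] true AND true = true
[2.1.1.2] true AND false = false
[2.1.1] false AND false = false
[2.1] NOT false = true
[2.2.1.1] true AND true = true
[2.2.1.2] false OR false = false
[2.2.1] true OR false = true
[2.2] NOT true = false
[2] true AND false = false
[3] false → true (antecedent false ⇒ implication holds) = true
[root] true AND false AND true = false
Overall: false → denied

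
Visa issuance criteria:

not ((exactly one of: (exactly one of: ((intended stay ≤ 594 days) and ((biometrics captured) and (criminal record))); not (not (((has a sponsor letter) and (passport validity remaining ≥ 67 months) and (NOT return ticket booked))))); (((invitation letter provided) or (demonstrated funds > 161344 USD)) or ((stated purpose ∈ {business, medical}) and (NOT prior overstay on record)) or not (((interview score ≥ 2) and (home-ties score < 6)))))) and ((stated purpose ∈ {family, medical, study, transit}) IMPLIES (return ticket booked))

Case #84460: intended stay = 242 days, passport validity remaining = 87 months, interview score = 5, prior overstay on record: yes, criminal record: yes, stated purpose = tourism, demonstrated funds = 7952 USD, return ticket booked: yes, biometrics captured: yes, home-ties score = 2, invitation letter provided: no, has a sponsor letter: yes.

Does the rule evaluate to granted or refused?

Atomic conditions:
  intended stay ≤ 594 days: 242 ≤ 594 is true
  biometrics captured: yes → true
  criminal record: yes → true
  has a sponsor letter: yes → true
  passport validity remaining ≥ 67 months: 87 ≥ 67 is true
  NOT return ticket booked: yes → false
  invitation letter provided: no → false
  demonstrated funds > 161344 USD: 7952 > 161344 is false
  stated purpose ∈ {business, medical}: tourism is not in the set → false
  NOT prior overstay on record: yes → false
  interview score ≥ 2: 5 ≥ 2 is true
  home-ties score < 6: 2 < 6 is true
  stated purpose ∈ {family, medical, study, transit}: tourism is not in the set → false
  return ticket booked: yes → true
Combine:
[1.1.1.1.2] true AND true = true
[1.1.1.1] true AND true = true
[1.1.1.2.1.1] true AND true AND false = false
[1.1.1.2.1] NOT false = true
[1.1.1.2] NOT true = false
[1.1.1] exactly-one(true, false) = true
[1.1.2.1] false OR false = false
[1.1.2.2] false AND false = false
[1.1.2.3.1] true AND true = true
[1.1.2.3] NOT true = false
[1.1.2] false OR false OR false = false
[1.1] exactly-one(true, false) = true
[1] NOT true = false
[2] false → true (antecedent false ⇒ implication holds) = true
[root] false AND true = false
Overall: false → refused

Refused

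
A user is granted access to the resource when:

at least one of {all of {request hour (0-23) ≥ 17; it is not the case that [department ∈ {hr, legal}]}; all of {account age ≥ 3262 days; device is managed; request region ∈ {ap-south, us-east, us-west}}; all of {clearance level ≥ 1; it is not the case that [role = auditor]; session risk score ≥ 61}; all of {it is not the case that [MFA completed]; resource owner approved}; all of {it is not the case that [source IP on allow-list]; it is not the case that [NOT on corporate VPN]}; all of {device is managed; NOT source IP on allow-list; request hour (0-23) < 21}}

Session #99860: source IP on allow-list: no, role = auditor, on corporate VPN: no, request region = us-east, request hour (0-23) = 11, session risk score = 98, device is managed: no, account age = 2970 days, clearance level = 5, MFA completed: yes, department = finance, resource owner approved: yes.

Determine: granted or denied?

Atomic conditions:
  request hour (0-23) ≥ 17: 11 ≥ 17 is false
  department ∈ {hr, legal}: finance is not in the set → false
  account age ≥ 3262 days: 2970 ≥ 3262 is false
  device is managed: no → false
  request region ∈ {ap-south, us-east, us-west}: us-east is in the set → true
  clearance level ≥ 1: 5 ≥ 1 is true
  role = auditor: auditor == auditor is true
  session risk score ≥ 61: 98 ≥ 61 is true
  MFA completed: yes → true
  resource owner approved: yes → true
  source IP on allow-list: no → false
  NOT on corporate VPN: no → true
  NOT source IP on allow-list: no → true
  request hour (0-23) < 21: 11 < 21 is true
Combine:
[1.2] NOT false = true
[1] false AND true = false
[2] false AND false AND true = false
[3.2] NOT true = false
[3] true AND false AND true = false
[4.1] NOT true = false
[4] false AND true = false
[5.1] NOT false = true
[5.2] NOT true = false
[5] true AND false = false
[6] false AND true AND true = false
[root] false OR false OR false OR false OR false OR false = false
Overall: false → denied

Denied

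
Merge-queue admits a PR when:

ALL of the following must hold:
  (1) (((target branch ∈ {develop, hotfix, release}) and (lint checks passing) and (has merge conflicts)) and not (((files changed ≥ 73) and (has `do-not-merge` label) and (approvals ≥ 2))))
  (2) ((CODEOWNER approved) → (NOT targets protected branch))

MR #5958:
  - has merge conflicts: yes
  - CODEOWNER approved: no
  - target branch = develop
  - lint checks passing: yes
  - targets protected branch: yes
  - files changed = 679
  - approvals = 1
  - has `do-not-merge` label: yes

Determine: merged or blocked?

Atomic conditions:
  target branch ∈ {develop, hotfix, release}: develop is in the set → true
  lint checks passing: yes → true
  has merge conflicts: yes → true
  files changed ≥ 73: 679 ≥ 73 is true
  has `do-not-merge` label: yes → true
  approvals ≥ 2: 1 ≥ 2 is false
  CODEOWNER approved: no → false
  NOT targets protected branch: yes → false
Combine:
[1.1] true AND true AND true = true
[1.2.1] true AND true AND false = false
[1.2] NOT false = true
[1] true AND true = true
[2] false → false (antecedent false ⇒ implication holds) = true
[root] true AND true = true
Overall: true → merged

Merged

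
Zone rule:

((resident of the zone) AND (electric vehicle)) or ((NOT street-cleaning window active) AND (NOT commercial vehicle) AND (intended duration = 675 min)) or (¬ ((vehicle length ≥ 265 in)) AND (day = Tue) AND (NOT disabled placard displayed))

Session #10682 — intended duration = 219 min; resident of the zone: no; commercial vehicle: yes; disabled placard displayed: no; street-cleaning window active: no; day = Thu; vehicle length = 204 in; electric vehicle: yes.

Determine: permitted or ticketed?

Ticketed

Atomic conditions:
  resident of the zone: no → false
  electric vehicle: yes → true
  NOT street-cleaning window active: no → true
  NOT commercial vehicle: yes → false
  intended duration = 675 min: 219 == 675 is false
  vehicle length ≥ 265 in: 204 ≥ 265 is false
  day = Tue: Thu == Tue is false
  NOT disabled placard displayed: no → true
Combine:
[1] false AND true = false
[2] true AND false AND false = false
[3.1] NOT false = true
[3] true AND false AND true = false
[root] false OR false OR false = false
Overall: false → ticketed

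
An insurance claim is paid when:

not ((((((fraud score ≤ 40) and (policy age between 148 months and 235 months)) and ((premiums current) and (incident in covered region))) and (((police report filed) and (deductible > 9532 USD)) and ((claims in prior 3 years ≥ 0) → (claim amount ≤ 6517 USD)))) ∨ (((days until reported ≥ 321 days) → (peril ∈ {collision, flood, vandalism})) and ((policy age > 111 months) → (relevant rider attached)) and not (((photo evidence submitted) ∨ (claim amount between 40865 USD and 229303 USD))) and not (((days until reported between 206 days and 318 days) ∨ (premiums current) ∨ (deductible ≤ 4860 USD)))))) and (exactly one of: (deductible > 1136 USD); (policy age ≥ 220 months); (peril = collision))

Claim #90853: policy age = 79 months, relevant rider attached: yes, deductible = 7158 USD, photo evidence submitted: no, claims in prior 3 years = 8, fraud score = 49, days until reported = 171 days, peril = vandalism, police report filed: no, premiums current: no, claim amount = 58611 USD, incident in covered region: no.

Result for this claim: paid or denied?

Atomic conditions:
  fraud score ≤ 40: 49 ≤ 40 is false
  policy age between 148 months and 235 months: 79 in [148, 235] is false
  premiums current: no → false
  incident in covered region: no → false
  police report filed: no → false
  deductible > 9532 USD: 7158 > 9532 is false
  claims in prior 3 years ≥ 0: 8 ≥ 0 is true
  claim amount ≤ 6517 USD: 58611 ≤ 6517 is false
  days until reported ≥ 321 days: 171 ≥ 321 is false
  peril ∈ {collision, flood, vandalism}: vandalism is in the set → true
  policy age > 111 months: 79 > 111 is false
  relevant rider attached: yes → true
  photo evidence submitted: no → false
  claim amount between 40865 USD and 229303 USD: 58611 in [40865, 229303] is true
  days until reported between 206 days and 318 days: 171 in [206, 318] is false
  deductible ≤ 4860 USD: 7158 ≤ 4860 is false
  deductible > 1136 USD: 7158 > 1136 is true
  policy age ≥ 220 months: 79 ≥ 220 is false
  peril = collision: vandalism == collision is false
Combine:
[1.1.1.1.1] false AND false = false
[1.1.1.1.2] false AND false = false
[1.1.1.1] false AND false = false
[1.1.1.2.1] false AND false = false
[1.1.1.2.2] true → false = false
[1.1.1.2] false AND false = false
[1.1.1] false AND false = false
[1.1.2.1] false → true (antecedent false ⇒ implication holds) = true
[1.1.2.2] false → true (antecedent false ⇒ implication holds) = true
[1.1.2.3.1] false OR true = true
[1.1.2.3] NOT true = false
[1.1.2.4.1] false OR false OR false = false
[1.1.2.4] NOT false = true
[1.1.2] true AND true AND false AND true = false
[1.1] false OR false = false
[1] NOT false = true
[2] exactly-one(true, false, false) = true
[root] true AND true = true
Overall: true → paid

Paid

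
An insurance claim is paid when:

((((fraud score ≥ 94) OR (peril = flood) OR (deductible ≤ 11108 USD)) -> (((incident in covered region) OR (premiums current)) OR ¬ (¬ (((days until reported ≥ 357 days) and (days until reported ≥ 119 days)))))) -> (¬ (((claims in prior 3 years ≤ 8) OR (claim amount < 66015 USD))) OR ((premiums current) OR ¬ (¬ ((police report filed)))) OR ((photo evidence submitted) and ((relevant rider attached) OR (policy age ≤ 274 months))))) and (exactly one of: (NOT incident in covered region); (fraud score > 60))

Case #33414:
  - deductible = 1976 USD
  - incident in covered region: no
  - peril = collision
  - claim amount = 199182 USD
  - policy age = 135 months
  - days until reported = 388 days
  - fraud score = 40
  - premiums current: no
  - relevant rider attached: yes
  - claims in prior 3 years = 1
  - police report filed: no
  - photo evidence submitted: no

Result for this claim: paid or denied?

Denied

Atomic conditions:
  fraud score ≥ 94: 40 ≥ 94 is false
  peril = flood: collision == flood is false
  deductible ≤ 11108 USD: 1976 ≤ 11108 is true
  incident in covered region: no → false
  premiums current: no → false
  days until reported ≥ 357 days: 388 ≥ 357 is true
  days until reported ≥ 119 days: 388 ≥ 119 is true
  claims in prior 3 years ≤ 8: 1 ≤ 8 is true
  claim amount < 66015 USD: 199182 < 66015 is false
  police report filed: no → false
  photo evidence submitted: no → false
  relevant rider attached: yes → true
  policy age ≤ 274 months: 135 ≤ 274 is true
  NOT incident in covered region: no → true
  fraud score > 60: 40 > 60 is false
Combine:
[1.1.1] false OR false OR true = true
[1.1.2.1] false OR false = false
[1.1.2.2.1.1] true AND true = true
[1.1.2.2.1] NOT true = false
[1.1.2.2] NOT false = true
[1.1.2] false OR true = true
[1.1] true → true = true
[1.2.1.1] true OR false = true
[1.2.1] NOT true = false
[1.2.2.2.1] NOT false = true
[1.2.2.2] NOT true = false
[1.2.2] false OR false = false
[1.2.3.2] true OR true = true
[1.2.3] false AND true = false
[1.2] false OR false OR false = false
[1] true → false = false
[2] exactly-one(true, false) = true
[root] false AND true = false
Overall: false → denied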